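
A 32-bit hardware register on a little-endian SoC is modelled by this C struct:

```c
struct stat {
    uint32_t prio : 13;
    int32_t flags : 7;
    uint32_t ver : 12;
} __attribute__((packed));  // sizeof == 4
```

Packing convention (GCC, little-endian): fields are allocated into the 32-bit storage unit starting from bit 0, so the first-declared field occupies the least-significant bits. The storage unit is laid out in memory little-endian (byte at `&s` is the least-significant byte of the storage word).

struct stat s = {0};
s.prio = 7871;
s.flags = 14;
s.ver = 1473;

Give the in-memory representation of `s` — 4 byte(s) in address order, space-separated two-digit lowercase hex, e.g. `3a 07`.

bf de 11 5c

prio (13b) val=7871 bits=0x1ebf at bit 0: 0x00001ebf
flags (7b) val=14 bits=0xe at bit 13: 0x0001debf
ver (12b) val=1473 bits=0x5c1 at bit 20: 0x5c11debf
word = 0x5c11debf → little-endian bytes:
  [0]=0xbf  [1]=0xde  [2]=0x11  [3]=0x5c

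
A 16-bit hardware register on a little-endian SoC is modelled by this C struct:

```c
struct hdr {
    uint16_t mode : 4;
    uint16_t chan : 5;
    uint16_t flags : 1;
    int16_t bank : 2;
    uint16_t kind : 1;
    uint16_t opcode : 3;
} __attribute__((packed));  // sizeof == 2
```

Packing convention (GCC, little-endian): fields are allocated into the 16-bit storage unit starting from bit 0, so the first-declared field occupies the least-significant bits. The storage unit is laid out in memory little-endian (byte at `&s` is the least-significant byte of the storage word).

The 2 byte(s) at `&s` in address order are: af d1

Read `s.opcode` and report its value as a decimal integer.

6

[0]=0xaf [1]=0xd1 (little-endian) → word 0xd1af
mode:4 @ bit 0 → (0xd1af>>0)&0xf = 0xf
chan:5 @ bit 4 → (0xd1af>>4)&0x1f = 0x1a
flags:1 @ bit 9 → (0xd1af>>9)&0x1 = 0x0
bank:2 @ bit 10 → (0xd1af>>10)&0x3 = 0x0
kind:1 @ bit 12 → (0xd1af>>12)&0x1 = 0x1
opcode:3 @ bit 13 → (0xd1af>>13)&0x7 = 0x6  ←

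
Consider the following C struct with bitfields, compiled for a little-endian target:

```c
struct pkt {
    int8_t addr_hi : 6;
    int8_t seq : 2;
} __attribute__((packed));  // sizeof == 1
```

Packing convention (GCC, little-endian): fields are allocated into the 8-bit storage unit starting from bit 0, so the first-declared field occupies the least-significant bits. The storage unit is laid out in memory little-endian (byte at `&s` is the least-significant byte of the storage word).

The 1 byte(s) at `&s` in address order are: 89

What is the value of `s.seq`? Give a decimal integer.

-2

[0]=0x89 (little-endian) → word 0x89
addr_hi [0+:6] = (word>>0) & 0x3f = 9
seq [6+:2] = (word>>6) & 0x3 = 2  ←
seq signed 2b, MSB=1: 2 - 4 = -2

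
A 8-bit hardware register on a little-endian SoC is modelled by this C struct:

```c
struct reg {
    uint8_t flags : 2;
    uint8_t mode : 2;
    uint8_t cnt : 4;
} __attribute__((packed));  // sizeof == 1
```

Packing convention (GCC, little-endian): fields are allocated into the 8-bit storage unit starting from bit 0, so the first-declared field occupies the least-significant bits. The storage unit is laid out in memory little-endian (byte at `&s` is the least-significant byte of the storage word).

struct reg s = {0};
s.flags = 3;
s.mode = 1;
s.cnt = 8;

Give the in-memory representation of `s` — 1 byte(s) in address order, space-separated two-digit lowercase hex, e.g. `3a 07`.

flags (2b) val=3 bits=0x3 at bit 0: 0x03
mode (2b) val=1 bits=0x1 at bit 2: 0x07
cnt (4b) val=8 bits=0x8 at bit 4: 0x87
word = 0x87 → little-endian bytes:
  [0]=0x87

87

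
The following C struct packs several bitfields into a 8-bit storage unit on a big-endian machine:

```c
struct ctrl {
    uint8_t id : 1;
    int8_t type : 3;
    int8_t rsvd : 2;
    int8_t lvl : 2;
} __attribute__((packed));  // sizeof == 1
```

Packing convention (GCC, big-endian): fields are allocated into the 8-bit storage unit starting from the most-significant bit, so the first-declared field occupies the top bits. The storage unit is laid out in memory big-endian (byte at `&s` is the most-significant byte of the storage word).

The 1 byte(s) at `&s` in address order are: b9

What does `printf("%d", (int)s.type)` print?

[0]=0xb9 (big-endian) → word 0xb9
id [7+:1] = (word>>7) & 0x1 = 1
type [4+:3] = (word>>4) & 0x7 = 3  ←
rsvd [2+:2] = (word>>2) & 0x3 = 2
lvl [0+:2] = (word>>0) & 0x3 = 1
type signed 3b, MSB=0: value = 3

3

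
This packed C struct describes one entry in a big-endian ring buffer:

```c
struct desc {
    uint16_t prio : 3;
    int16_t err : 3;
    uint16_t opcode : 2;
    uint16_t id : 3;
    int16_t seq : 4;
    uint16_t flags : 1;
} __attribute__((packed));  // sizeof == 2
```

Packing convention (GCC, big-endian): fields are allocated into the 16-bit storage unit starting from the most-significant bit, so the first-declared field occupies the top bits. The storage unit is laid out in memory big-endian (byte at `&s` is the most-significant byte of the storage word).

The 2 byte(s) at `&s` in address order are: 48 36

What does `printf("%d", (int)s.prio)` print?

2

[0]=0x48 [1]=0x36 (big-endian) → word 0x4836
prio:3 @ bit 13 → (0x4836>>13)&0x7 = 0x2  ←
err:3 @ bit 10 → (0x4836>>10)&0x7 = 0x2
opcode:2 @ bit 8 → (0x4836>>8)&0x3 = 0x0
id:3 @ bit 5 → (0x4836>>5)&0x7 = 0x1
seq:4 @ bit 1 → (0x4836>>1)&0xf = 0xb
flags:1 @ bit 0 → (0x4836>>0)&0x1 = 0x0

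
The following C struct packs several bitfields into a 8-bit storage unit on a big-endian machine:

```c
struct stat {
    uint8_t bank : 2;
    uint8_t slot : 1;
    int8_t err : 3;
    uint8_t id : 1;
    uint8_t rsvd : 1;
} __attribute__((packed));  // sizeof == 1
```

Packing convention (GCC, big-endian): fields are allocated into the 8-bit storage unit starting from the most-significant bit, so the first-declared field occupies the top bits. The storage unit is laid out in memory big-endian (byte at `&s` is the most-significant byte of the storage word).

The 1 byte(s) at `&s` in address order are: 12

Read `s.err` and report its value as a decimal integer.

[0]=0x12 (big-endian) → word 0x12
bank:2 @ bit 6 → (0x12>>6)&0x3 = 0x0
slot:1 @ bit 5 → (0x12>>5)&0x1 = 0x0
err:3 @ bit 2 → (0x12>>2)&0x7 = 0x4  ←
id:1 @ bit 1 → (0x12>>1)&0x1 = 0x1
rsvd:1 @ bit 0 → (0x12>>0)&0x1 = 0x0
err signed 3b, MSB=1: 4 - 8 = -4

-4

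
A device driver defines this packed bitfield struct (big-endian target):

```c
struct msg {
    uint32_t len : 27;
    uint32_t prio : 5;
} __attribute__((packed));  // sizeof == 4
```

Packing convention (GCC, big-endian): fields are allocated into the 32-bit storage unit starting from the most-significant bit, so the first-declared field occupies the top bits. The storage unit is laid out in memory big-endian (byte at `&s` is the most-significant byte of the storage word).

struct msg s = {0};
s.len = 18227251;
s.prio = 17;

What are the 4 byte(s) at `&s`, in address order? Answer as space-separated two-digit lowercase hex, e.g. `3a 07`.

22 c4 06 71

[5+:27] len=18227251 & 0x7ffffff = 0x1162033; word=0x22c40660
[0+:5] prio=17 & 0x1f = 0x11; word=0x22c40671
word = 0x22c40671 → big-endian bytes:
  [0]=0x22  [1]=0xc4  [2]=0x06  [3]=0x71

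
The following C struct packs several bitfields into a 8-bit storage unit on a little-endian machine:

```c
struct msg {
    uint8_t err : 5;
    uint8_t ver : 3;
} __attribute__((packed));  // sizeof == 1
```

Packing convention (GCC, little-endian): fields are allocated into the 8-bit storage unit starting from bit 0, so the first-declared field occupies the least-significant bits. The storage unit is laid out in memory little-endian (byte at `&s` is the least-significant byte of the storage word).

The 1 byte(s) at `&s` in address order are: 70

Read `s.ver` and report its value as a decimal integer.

[0]=0x70 (little-endian) → word 0x70
err:5 @ bit 0 → (0x70>>0)&0x1f = 0x10
ver:3 @ bit 5 → (0x70>>5)&0x7 = 0x3  ←

3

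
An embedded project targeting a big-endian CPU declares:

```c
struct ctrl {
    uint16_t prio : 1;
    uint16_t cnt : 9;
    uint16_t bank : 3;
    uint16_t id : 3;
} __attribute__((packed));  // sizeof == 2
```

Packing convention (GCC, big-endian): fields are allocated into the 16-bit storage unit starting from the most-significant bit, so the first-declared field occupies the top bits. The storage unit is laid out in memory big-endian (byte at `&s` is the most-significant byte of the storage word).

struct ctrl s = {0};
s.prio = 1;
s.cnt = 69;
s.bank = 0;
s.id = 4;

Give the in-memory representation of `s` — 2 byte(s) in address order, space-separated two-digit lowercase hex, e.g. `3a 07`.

91 44

prio:1 = 1 → 0x1 << 15 → word 0x8000
cnt:9 = 69 → 0x45 << 6 → word 0x9140
bank:3 = 0 → 0x0 << 3 → word 0x9140
id:3 = 4 → 0x4 << 0 → word 0x9144
word = 0x9144 → big-endian bytes:
  [0]=0x91  [1]=0x44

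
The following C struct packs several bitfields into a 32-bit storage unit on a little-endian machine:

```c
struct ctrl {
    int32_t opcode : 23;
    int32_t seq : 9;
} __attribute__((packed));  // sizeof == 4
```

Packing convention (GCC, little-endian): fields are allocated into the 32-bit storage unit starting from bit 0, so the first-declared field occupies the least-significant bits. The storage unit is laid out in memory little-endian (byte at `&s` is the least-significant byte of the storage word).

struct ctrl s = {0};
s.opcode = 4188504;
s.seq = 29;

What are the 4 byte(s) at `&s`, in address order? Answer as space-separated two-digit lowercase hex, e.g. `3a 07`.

[0+:23] opcode=4188504 & 0x7fffff = 0x3fe958; word=0x003fe958
[23+:9] seq=29 & 0x1ff = 0x1d; word=0x0ebfe958
word = 0x0ebfe958 → little-endian bytes:
  [0]=0x58  [1]=0xe9  [2]=0xbf  [3]=0x0e

58 e9 bf 0e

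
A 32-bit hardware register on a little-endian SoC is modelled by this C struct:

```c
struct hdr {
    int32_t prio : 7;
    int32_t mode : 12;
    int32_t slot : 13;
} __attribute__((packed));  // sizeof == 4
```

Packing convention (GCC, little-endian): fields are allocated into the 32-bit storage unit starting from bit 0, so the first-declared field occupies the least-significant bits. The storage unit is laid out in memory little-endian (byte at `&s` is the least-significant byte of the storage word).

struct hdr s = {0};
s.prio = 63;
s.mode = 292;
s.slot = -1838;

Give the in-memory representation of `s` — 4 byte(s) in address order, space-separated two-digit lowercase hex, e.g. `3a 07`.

3f 92 90 c6

prio (7b) val=63 bits=0x3f at bit 0: 0x0000003f
mode (12b) val=292 bits=0x124 at bit 7: 0x0000923f
slot (13b) val=-1838 bits=0x18d2 at bit 19: 0xc690923f
word = 0xc690923f → little-endian bytes:
  [0]=0x3f  [1]=0x92  [2]=0x90  [3]=0xc6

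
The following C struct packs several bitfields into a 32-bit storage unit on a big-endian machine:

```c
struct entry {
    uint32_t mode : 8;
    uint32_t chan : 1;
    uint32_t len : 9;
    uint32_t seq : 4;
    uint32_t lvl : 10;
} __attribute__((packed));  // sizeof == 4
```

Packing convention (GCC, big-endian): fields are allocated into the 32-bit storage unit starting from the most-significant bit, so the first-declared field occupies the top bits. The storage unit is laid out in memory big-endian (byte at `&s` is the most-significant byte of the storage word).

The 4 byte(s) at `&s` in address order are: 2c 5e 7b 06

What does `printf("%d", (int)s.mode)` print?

[0]=0x2c [1]=0x5e [2]=0x7b [3]=0x06 (big-endian) → word 0x2c5e7b06
mode [24+:8] = (word>>24) & 0xff = 44  ←
chan [23+:1] = (word>>23) & 0x1 = 0
len [14+:9] = (word>>14) & 0x1ff = 377
seq [10+:4] = (word>>10) & 0xf = 14
lvl [0+:10] = (word>>0) & 0x3ff = 774

44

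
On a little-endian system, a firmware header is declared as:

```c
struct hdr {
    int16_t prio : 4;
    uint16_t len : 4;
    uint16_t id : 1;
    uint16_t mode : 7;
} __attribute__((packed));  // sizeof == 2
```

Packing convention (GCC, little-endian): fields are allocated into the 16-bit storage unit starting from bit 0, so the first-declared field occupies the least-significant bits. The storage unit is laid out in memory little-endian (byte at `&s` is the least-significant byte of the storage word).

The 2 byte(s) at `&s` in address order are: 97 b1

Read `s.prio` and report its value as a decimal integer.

7

[0]=0x97 [1]=0xb1 (little-endian) → word 0xb197
prio:4 @ bit 0 → (0xb197>>0)&0xf = 0x7  ←
len:4 @ bit 4 → (0xb197>>4)&0xf = 0x9
id:1 @ bit 8 → (0xb197>>8)&0x1 = 0x1
mode:7 @ bit 9 → (0xb197>>9)&0x7f = 0x58
prio signed 4b, MSB=0: value = 7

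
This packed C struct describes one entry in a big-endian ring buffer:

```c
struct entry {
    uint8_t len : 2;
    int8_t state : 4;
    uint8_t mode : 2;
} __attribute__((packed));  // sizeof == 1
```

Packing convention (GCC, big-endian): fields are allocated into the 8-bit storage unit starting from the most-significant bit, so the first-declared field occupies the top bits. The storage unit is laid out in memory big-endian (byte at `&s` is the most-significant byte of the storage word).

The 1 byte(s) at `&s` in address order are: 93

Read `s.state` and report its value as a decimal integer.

4

[0]=0x93 (big-endian) → word 0x93
len [6+:2] = (word>>6) & 0x3 = 2
state [2+:4] = (word>>2) & 0xf = 4  ←
mode [0+:2] = (word>>0) & 0x3 = 3
state signed 4b, MSB=0: value = 4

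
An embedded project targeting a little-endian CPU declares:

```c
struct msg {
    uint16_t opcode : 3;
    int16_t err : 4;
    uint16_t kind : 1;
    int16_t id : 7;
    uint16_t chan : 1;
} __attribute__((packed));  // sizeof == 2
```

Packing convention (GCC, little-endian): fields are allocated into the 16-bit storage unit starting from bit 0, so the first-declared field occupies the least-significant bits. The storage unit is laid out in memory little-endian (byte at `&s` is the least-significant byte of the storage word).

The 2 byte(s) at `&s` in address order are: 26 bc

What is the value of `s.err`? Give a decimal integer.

4

[0]=0x26 [1]=0xbc (little-endian) → word 0xbc26
opcode [0+:3] = (word>>0) & 0x7 = 6
err [3+:4] = (word>>3) & 0xf = 4  ←
kind [7+:1] = (word>>7) & 0x1 = 0
id [8+:7] = (word>>8) & 0x7f = 60
chan [15+:1] = (word>>15) & 0x1 = 1
err signed 4b, MSB=0: value = 4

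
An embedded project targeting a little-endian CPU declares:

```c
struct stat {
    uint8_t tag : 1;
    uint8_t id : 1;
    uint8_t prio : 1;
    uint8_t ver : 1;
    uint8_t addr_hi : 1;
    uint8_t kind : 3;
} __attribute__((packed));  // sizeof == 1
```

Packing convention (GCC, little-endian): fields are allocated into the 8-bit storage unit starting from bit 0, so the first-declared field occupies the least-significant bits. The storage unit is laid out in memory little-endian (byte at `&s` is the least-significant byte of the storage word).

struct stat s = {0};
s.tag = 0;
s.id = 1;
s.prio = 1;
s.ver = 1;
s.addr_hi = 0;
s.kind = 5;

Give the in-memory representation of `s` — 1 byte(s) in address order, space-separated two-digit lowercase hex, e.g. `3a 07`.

tag (1b) val=0 bits=0x0 at bit 0: 0x00
id (1b) val=1 bits=0x1 at bit 1: 0x02
prio (1b) val=1 bits=0x1 at bit 2: 0x06
ver (1b) val=1 bits=0x1 at bit 3: 0x0e
addr_hi (1b) val=0 bits=0x0 at bit 4: 0x0e
kind (3b) val=5 bits=0x5 at bit 5: 0xae
word = 0xae → little-endian bytes:
  [0]=0xae

ae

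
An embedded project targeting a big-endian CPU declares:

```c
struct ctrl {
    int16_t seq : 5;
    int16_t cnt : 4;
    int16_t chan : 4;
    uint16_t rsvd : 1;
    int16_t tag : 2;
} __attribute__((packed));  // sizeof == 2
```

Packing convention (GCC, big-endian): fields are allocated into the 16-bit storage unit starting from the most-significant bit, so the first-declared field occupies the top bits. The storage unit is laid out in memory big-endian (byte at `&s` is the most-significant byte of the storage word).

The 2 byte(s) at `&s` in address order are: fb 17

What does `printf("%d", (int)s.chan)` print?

2

[0]=0xfb [1]=0x17 (big-endian) → word 0xfb17
seq:5 @ bit 11 → (0xfb17>>11)&0x1f = 0x1f
cnt:4 @ bit 7 → (0xfb17>>7)&0xf = 0x6
chan:4 @ bit 3 → (0xfb17>>3)&0xf = 0x2  ←
rsvd:1 @ bit 2 → (0xfb17>>2)&0x1 = 0x1
tag:2 @ bit 0 → (0xfb17>>0)&0x3 = 0x3
chan signed 4b, MSB=0: value = 2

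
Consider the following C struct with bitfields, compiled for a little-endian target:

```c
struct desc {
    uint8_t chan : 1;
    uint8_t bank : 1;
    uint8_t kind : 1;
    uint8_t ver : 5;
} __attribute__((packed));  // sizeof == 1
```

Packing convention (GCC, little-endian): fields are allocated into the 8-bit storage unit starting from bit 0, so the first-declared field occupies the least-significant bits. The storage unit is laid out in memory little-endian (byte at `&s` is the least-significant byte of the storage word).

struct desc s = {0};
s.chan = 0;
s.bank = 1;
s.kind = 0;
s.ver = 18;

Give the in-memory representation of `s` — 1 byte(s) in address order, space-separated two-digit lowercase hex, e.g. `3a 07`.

chan (1b) val=0 bits=0x0 at bit 0: 0x00
bank (1b) val=1 bits=0x1 at bit 1: 0x02
kind (1b) val=0 bits=0x0 at bit 2: 0x02
ver (5b) val=18 bits=0x12 at bit 3: 0x92
word = 0x92 → little-endian bytes:
  [0]=0x92

92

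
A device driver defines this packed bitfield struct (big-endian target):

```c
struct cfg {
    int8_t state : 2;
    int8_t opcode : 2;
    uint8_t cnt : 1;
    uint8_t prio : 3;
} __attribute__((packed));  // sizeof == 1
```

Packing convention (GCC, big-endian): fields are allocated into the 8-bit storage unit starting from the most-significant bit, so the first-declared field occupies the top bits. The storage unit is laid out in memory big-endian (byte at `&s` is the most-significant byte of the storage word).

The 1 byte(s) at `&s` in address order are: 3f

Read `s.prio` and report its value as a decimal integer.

[0]=0x3f (big-endian) → word 0x3f
state [6+:2] = (word>>6) & 0x3 = 0
opcode [4+:2] = (word>>4) & 0x3 = 3
cnt [3+:1] = (word>>3) & 0x1 = 1
prio [0+:3] = (word>>0) & 0x7 = 7  ←

7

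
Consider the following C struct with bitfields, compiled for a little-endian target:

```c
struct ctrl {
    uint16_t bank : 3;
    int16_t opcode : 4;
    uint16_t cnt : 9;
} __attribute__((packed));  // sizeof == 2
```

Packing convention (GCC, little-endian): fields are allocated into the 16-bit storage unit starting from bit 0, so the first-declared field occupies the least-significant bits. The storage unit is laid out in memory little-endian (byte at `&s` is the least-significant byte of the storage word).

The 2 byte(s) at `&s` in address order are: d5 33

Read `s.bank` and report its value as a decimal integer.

[0]=0xd5 [1]=0x33 (little-endian) → word 0x33d5
bank:3 @ bit 0 → (0x33d5>>0)&0x7 = 0x5  ←
opcode:4 @ bit 3 → (0x33d5>>3)&0xf = 0xa
cnt:9 @ bit 7 → (0x33d5>>7)&0x1ff = 0x67

5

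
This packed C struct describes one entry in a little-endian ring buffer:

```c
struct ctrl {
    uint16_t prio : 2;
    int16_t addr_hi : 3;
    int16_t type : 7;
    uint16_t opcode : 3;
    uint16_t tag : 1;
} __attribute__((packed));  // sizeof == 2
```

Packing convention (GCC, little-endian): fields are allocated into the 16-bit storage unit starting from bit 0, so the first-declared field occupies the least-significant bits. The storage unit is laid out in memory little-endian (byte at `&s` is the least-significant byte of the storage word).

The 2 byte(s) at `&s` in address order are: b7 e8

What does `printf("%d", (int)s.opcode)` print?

6

[0]=0xb7 [1]=0xe8 (little-endian) → word 0xe8b7
prio:2 @ bit 0 → (0xe8b7>>0)&0x3 = 0x3
addr_hi:3 @ bit 2 → (0xe8b7>>2)&0x7 = 0x5
type:7 @ bit 5 → (0xe8b7>>5)&0x7f = 0x45
opcode:3 @ bit 12 → (0xe8b7>>12)&0x7 = 0x6  ←
tag:1 @ bit 15 → (0xe8b7>>15)&0x1 = 0x1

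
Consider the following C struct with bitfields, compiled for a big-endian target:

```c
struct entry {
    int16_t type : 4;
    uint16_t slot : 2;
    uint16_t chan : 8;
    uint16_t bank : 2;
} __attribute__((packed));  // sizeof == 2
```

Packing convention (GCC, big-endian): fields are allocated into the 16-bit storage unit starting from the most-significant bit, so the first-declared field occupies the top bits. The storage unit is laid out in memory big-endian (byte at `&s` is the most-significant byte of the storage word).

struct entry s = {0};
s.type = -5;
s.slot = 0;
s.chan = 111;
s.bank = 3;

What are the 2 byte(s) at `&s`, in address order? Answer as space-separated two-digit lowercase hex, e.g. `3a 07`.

type (4b) val=-5 bits=0xb at bit 12: 0xb000
slot (2b) val=0 bits=0x0 at bit 10: 0xb000
chan (8b) val=111 bits=0x6f at bit 2: 0xb1bc
bank (2b) val=3 bits=0x3 at bit 0: 0xb1bf
word = 0xb1bf → big-endian bytes:
  [0]=0xb1  [1]=0xbf

b1 bf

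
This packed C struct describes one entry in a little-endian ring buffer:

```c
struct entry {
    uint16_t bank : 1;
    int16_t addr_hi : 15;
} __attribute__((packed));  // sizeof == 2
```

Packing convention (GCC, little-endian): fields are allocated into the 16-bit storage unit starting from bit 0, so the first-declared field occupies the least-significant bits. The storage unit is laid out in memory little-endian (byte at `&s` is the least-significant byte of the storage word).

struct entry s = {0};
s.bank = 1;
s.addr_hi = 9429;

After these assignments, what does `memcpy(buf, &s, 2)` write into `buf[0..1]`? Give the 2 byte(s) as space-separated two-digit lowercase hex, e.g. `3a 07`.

bank (1b) val=1 bits=0x1 at bit 0: 0x0001
addr_hi (15b) val=9429 bits=0x24d5 at bit 1: 0x49ab
word = 0x49ab → little-endian bytes:
  [0]=0xab  [1]=0x49

ab 49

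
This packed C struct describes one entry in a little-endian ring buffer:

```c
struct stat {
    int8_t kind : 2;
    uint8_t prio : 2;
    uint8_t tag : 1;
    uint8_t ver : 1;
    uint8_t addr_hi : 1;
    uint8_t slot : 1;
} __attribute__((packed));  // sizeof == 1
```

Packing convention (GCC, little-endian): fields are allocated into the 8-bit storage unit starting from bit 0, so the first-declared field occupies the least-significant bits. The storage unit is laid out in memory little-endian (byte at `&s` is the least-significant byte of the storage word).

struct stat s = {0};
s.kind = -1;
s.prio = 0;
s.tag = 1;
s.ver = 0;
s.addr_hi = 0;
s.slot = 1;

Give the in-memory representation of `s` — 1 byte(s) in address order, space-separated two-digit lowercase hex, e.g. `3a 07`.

93

[0+:2] kind=-1 & 0x3 = 0x3; word=0x03
[2+:2] prio=0 & 0x3 = 0x0; word=0x03
[4+:1] tag=1 & 0x1 = 0x1; word=0x13
[5+:1] ver=0 & 0x1 = 0x0; word=0x13
[6+:1] addr_hi=0 & 0x1 = 0x0; word=0x13
[7+:1] slot=1 & 0x1 = 0x1; word=0x93
word = 0x93 → little-endian bytes:
  [0]=0x93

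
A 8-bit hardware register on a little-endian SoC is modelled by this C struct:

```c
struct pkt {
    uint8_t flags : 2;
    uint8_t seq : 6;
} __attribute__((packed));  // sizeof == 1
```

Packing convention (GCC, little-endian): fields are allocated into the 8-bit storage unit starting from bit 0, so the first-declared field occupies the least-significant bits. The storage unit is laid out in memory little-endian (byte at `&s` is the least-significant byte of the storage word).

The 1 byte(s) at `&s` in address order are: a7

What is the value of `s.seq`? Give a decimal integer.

[0]=0xa7 (little-endian) → word 0xa7
flags [0+:2] = (word>>0) & 0x3 = 3
seq [2+:6] = (word>>2) & 0x3f = 41  ←

41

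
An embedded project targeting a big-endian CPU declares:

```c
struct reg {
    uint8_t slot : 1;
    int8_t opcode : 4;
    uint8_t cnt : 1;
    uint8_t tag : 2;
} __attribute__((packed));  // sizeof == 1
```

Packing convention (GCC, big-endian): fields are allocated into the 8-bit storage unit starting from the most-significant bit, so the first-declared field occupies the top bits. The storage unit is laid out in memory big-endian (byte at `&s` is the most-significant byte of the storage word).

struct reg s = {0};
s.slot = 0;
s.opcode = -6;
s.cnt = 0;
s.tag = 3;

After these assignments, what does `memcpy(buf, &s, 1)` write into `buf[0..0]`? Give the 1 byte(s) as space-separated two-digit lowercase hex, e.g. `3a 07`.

53

[7+:1] slot=0 & 0x1 = 0x0; word=0x00
[3+:4] opcode=-6 & 0xf = 0xa; word=0x50
[2+:1] cnt=0 & 0x1 = 0x0; word=0x50
[0+:2] tag=3 & 0x3 = 0x3; word=0x53
word = 0x53 → big-endian bytes:
  [0]=0x53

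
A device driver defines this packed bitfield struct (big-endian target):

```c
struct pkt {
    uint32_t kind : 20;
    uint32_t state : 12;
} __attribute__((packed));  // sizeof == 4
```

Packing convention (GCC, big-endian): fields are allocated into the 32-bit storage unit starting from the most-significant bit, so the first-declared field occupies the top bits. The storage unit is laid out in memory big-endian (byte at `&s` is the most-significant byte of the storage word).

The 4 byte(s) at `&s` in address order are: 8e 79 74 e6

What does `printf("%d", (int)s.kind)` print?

583575

[0]=0x8e [1]=0x79 [2]=0x74 [3]=0xe6 (big-endian) → word 0x8e7974e6
kind [12+:20] = (word>>12) & 0xfffff = 583575  ←
state [0+:12] = (word>>0) & 0xfff = 1254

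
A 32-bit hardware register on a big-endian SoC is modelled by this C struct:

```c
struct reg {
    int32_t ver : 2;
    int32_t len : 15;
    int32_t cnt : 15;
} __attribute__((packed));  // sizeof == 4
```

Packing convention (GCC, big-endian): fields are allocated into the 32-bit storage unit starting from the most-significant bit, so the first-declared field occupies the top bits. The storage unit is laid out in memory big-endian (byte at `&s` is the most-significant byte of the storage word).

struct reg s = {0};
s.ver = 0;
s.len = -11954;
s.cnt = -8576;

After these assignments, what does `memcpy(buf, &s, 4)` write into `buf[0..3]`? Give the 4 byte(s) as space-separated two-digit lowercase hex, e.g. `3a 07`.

ver (2b) val=0 bits=0x0 at bit 30: 0x00000000
len (15b) val=-11954 bits=0x514e at bit 15: 0x28a70000
cnt (15b) val=-8576 bits=0x5e80 at bit 0: 0x28a75e80
word = 0x28a75e80 → big-endian bytes:
  [0]=0x28  [1]=0xa7  [2]=0x5e  [3]=0x80

28 a7 5e 80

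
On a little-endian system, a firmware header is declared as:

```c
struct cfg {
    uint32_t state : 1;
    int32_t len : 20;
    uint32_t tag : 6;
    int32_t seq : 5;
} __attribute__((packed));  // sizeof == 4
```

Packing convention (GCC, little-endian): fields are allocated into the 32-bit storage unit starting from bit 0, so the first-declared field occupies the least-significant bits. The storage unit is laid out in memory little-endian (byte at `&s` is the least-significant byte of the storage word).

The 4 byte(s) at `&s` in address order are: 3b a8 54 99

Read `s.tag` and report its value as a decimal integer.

[0]=0x3b [1]=0xa8 [2]=0x54 [3]=0x99 (little-endian) → word 0x9954a83b
state:1 @ bit 0 → (0x9954a83b>>0)&0x1 = 0x1
len:20 @ bit 1 → (0x9954a83b>>1)&0xfffff = 0xa541d
tag:6 @ bit 21 → (0x9954a83b>>21)&0x3f = 0xa  ←
seq:5 @ bit 27 → (0x9954a83b>>27)&0x1f = 0x13

10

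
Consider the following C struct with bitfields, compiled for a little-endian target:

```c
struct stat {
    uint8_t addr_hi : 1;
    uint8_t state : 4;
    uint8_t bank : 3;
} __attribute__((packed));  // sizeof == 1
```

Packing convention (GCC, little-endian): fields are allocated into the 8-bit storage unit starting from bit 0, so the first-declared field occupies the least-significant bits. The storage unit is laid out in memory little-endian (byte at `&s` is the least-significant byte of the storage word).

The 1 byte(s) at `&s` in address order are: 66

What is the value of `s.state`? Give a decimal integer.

[0]=0x66 (little-endian) → word 0x66
addr_hi:1 @ bit 0 → (0x66>>0)&0x1 = 0x0
state:4 @ bit 1 → (0x66>>1)&0xf = 0x3  ←
bank:3 @ bit 5 → (0x66>>5)&0x7 = 0x3

3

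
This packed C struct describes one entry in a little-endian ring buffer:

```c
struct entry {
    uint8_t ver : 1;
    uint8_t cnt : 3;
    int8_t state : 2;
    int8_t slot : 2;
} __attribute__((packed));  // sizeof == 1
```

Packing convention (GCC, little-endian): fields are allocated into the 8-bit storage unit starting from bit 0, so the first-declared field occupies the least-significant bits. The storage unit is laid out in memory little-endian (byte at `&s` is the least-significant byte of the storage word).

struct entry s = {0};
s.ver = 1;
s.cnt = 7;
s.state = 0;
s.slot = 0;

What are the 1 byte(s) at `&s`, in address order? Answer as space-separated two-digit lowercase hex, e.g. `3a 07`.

ver:1 = 1 → 0x1 << 0 → word 0x01
cnt:3 = 7 → 0x7 << 1 → word 0x0f
state:2 = 0 → 0x0 << 4 → word 0x0f
slot:2 = 0 → 0x0 << 6 → word 0x0f
word = 0x0f → little-endian bytes:
  [0]=0x0f

0f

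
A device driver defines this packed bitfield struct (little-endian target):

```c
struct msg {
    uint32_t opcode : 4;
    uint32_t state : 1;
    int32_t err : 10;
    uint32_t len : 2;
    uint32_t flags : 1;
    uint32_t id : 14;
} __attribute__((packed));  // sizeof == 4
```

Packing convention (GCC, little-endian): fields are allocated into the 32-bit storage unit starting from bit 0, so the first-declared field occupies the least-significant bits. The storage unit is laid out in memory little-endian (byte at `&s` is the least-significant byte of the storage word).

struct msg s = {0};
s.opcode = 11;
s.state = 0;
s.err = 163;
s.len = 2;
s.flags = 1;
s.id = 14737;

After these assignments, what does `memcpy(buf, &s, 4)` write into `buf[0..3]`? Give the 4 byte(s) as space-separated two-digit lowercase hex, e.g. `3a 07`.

6b 14 47 e6

opcode:4 = 11 → 0xb << 0 → word 0x0000000b
state:1 = 0 → 0x0 << 4 → word 0x0000000b
err:10 = 163 → 0xa3 << 5 → word 0x0000146b
len:2 = 2 → 0x2 << 15 → word 0x0001146b
flags:1 = 1 → 0x1 << 17 → word 0x0003146b
id:14 = 14737 → 0x3991 << 18 → word 0xe647146b
word = 0xe647146b → little-endian bytes:
  [0]=0x6b  [1]=0x14  [2]=0x47  [3]=0xe6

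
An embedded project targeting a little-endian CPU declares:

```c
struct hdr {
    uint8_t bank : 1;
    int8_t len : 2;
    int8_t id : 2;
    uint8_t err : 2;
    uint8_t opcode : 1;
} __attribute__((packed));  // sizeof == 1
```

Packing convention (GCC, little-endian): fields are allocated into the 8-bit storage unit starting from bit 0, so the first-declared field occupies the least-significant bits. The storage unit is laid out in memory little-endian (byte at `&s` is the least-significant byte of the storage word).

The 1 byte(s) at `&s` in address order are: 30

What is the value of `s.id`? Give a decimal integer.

-2

[0]=0x30 (little-endian) → word 0x30
bank:1 @ bit 0 → (0x30>>0)&0x1 = 0x0
len:2 @ bit 1 → (0x30>>1)&0x3 = 0x0
id:2 @ bit 3 → (0x30>>3)&0x3 = 0x2  ←
err:2 @ bit 5 → (0x30>>5)&0x3 = 0x1
opcode:1 @ bit 7 → (0x30>>7)&0x1 = 0x0
id signed 2b, MSB=1: 2 - 4 = -2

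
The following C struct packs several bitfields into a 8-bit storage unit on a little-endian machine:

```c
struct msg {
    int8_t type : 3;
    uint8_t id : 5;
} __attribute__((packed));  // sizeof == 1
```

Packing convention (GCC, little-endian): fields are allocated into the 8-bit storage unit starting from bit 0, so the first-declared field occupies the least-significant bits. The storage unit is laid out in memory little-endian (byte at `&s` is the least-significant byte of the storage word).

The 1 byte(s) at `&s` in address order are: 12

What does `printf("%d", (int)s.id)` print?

2

[0]=0x12 (little-endian) → word 0x12
type:3 @ bit 0 → (0x12>>0)&0x7 = 0x2
id:5 @ bit 3 → (0x12>>3)&0x1f = 0x2  ←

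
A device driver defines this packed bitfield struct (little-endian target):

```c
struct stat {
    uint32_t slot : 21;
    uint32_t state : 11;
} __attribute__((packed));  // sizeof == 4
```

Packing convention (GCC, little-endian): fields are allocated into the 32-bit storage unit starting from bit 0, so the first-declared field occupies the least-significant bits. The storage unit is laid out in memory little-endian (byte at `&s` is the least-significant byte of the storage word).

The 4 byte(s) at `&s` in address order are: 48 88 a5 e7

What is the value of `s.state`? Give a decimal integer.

1853

[0]=0x48 [1]=0x88 [2]=0xa5 [3]=0xe7 (little-endian) → word 0xe7a58848
slot:21 @ bit 0 → (0xe7a58848>>0)&0x1fffff = 0x58848
state:11 @ bit 21 → (0xe7a58848>>21)&0x7ff = 0x73d  ←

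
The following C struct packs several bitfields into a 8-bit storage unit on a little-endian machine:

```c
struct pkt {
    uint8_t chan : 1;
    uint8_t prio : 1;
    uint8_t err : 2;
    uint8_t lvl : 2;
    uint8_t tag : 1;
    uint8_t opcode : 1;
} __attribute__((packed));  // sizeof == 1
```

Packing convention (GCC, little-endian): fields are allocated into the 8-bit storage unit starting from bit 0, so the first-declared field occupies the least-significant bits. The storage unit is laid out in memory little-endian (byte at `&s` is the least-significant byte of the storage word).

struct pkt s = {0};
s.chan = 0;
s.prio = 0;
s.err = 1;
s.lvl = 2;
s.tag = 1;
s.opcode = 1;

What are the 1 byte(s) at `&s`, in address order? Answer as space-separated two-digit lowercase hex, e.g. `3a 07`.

e4

[0+:1] chan=0 & 0x1 = 0x0; word=0x00
[1+:1] prio=0 & 0x1 = 0x0; word=0x00
[2+:2] err=1 & 0x3 = 0x1; word=0x04
[4+:2] lvl=2 & 0x3 = 0x2; word=0x24
[6+:1] tag=1 & 0x1 = 0x1; word=0x64
[7+:1] opcode=1 & 0x1 = 0x1; word=0xe4
word = 0xe4 → little-endian bytes:
  [0]=0xe4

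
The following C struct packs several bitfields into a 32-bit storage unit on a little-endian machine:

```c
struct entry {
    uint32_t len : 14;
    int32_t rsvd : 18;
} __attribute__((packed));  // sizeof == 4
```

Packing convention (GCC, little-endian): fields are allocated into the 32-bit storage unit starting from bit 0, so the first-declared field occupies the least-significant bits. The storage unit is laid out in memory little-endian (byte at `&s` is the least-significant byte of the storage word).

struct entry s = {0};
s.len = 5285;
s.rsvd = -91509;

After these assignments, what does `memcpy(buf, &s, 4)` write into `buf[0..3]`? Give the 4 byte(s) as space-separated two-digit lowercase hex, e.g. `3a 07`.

a5 d4 a2 a6

len (14b) val=5285 bits=0x14a5 at bit 0: 0x000014a5
rsvd (18b) val=-91509 bits=0x29a8b at bit 14: 0xa6a2d4a5
word = 0xa6a2d4a5 → little-endian bytes:
  [0]=0xa5  [1]=0xd4  [2]=0xa2  [3]=0xa6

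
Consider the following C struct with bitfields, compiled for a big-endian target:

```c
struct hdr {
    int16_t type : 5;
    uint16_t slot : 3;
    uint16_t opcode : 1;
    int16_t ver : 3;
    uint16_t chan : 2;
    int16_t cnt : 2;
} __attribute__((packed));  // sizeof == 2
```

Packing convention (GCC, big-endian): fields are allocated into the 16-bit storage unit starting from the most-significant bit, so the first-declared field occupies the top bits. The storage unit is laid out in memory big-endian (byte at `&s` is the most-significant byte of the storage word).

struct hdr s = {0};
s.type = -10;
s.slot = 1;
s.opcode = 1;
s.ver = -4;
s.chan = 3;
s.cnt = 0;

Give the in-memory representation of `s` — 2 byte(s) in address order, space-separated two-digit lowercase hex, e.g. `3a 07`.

type:5 = -10 → 0x16 << 11 → word 0xb000
slot:3 = 1 → 0x1 << 8 → word 0xb100
opcode:1 = 1 → 0x1 << 7 → word 0xb180
ver:3 = -4 → 0x4 << 4 → word 0xb1c0
chan:2 = 3 → 0x3 << 2 → word 0xb1cc
cnt:2 = 0 → 0x0 << 0 → word 0xb1cc
word = 0xb1cc → big-endian bytes:
  [0]=0xb1  [1]=0xcc

b1 cc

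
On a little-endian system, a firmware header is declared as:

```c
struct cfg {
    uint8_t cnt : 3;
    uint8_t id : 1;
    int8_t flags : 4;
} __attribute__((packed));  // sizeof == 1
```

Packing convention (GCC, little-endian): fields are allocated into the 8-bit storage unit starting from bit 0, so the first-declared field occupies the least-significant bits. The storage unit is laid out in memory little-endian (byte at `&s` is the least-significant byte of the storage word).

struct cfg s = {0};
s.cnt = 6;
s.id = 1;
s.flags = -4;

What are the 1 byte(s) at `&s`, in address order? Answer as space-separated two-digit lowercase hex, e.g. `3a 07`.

cnt:3 = 6 → 0x6 << 0 → word 0x06
id:1 = 1 → 0x1 << 3 → word 0x0e
flags:4 = -4 → 0xc << 4 → word 0xce
word = 0xce → little-endian bytes:
  [0]=0xce

ce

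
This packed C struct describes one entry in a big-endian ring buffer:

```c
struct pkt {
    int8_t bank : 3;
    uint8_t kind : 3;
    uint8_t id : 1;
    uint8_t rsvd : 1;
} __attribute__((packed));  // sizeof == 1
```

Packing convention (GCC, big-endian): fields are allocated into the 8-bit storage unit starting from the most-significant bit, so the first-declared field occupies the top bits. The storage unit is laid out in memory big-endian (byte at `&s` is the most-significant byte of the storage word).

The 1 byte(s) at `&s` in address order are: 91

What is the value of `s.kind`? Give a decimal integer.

4

[0]=0x91 (big-endian) → word 0x91
bank:3 @ bit 5 → (0x91>>5)&0x7 = 0x4
kind:3 @ bit 2 → (0x91>>2)&0x7 = 0x4  ←
id:1 @ bit 1 → (0x91>>1)&0x1 = 0x0
rsvd:1 @ bit 0 → (0x91>>0)&0x1 = 0x1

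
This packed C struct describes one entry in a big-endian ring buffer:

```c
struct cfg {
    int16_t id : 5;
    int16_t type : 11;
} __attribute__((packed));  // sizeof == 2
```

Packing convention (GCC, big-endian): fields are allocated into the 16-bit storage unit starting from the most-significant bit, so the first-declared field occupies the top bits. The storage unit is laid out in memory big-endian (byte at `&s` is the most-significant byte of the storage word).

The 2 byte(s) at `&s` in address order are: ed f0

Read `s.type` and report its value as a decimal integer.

-528

[0]=0xed [1]=0xf0 (big-endian) → word 0xedf0
id:5 @ bit 11 → (0xedf0>>11)&0x1f = 0x1d
type:11 @ bit 0 → (0xedf0>>0)&0x7ff = 0x5f0  ←
type signed 11b, MSB=1: 1520 - 2048 = -528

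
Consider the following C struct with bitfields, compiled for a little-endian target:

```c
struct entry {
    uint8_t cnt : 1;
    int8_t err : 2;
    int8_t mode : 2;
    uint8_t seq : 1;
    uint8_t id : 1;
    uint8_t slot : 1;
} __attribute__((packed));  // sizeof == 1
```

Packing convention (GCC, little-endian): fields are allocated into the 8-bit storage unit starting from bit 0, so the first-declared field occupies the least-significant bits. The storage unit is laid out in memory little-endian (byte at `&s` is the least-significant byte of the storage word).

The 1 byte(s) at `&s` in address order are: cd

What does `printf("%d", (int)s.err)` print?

-2

[0]=0xcd (little-endian) → word 0xcd
cnt:1 @ bit 0 → (0xcd>>0)&0x1 = 0x1
err:2 @ bit 1 → (0xcd>>1)&0x3 = 0x2  ←
mode:2 @ bit 3 → (0xcd>>3)&0x3 = 0x1
seq:1 @ bit 5 → (0xcd>>5)&0x1 = 0x0
id:1 @ bit 6 → (0xcd>>6)&0x1 = 0x1
slot:1 @ bit 7 → (0xcd>>7)&0x1 = 0x1
err signed 2b, MSB=1: 2 - 4 = -2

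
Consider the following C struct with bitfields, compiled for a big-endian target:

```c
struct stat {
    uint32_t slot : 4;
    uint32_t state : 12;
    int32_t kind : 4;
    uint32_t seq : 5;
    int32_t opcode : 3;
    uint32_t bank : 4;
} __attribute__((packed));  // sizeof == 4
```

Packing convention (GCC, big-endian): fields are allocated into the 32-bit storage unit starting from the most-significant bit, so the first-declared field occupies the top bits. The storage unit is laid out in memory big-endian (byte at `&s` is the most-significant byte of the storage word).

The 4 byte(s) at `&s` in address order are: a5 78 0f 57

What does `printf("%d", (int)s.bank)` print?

[0]=0xa5 [1]=0x78 [2]=0x0f [3]=0x57 (big-endian) → word 0xa5780f57
slot:4 @ bit 28 → (0xa5780f57>>28)&0xf = 0xa
state:12 @ bit 16 → (0xa5780f57>>16)&0xfff = 0x578
kind:4 @ bit 12 → (0xa5780f57>>12)&0xf = 0x0
seq:5 @ bit 7 → (0xa5780f57>>7)&0x1f = 0x1e
opcode:3 @ bit 4 → (0xa5780f57>>4)&0x7 = 0x5
bank:4 @ bit 0 → (0xa5780f57>>0)&0xf = 0x7  ←

7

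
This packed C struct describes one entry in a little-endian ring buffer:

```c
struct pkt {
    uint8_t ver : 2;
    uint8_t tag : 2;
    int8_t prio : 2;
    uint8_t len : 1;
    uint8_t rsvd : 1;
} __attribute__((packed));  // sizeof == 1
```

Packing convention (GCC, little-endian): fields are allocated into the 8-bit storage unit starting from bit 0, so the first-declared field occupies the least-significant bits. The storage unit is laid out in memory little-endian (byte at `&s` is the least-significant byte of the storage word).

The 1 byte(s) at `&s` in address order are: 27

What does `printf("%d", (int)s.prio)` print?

[0]=0x27 (little-endian) → word 0x27
ver [0+:2] = (word>>0) & 0x3 = 3
tag [2+:2] = (word>>2) & 0x3 = 1
prio [4+:2] = (word>>4) & 0x3 = 2  ←
len [6+:1] = (word>>6) & 0x1 = 0
rsvd [7+:1] = (word>>7) & 0x1 = 0
prio signed 2b, MSB=1: 2 - 4 = -2

-2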